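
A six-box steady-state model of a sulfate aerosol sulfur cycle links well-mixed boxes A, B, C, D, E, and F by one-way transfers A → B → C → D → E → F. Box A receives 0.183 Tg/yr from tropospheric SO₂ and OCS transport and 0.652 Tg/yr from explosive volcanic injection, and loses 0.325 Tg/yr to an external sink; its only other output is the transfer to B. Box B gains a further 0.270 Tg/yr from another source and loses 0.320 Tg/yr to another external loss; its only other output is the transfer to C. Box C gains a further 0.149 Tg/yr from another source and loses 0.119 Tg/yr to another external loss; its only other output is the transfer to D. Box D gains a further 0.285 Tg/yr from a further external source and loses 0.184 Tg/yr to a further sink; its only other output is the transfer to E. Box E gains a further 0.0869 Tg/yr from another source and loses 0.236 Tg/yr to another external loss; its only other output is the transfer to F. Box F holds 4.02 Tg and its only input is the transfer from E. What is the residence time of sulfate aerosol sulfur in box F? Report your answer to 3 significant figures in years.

Box A: F(A→B) = (0.183 + 0.652) − 0.325 = 0.51000 Tg/yr.
Box B: F(B→C) = (0.51000 + 0.270) − 0.320 = 0.46000 Tg/yr.
Box C: F(C→D) = (0.46000 + 0.149) − 0.119 = 0.49000 Tg/yr.
Box D: F(D→E) = (0.49000 + 0.285) − 0.184 = 0.59100 Tg/yr.
Box E: F(E→F) = (0.59100 + 0.0869) − 0.236 = 0.44190 Tg/yr.
Box F throughput = its input = 0.44190 Tg/yr; τ = 4.02 / 0.44190 = 9.097 yr.

9.10 yr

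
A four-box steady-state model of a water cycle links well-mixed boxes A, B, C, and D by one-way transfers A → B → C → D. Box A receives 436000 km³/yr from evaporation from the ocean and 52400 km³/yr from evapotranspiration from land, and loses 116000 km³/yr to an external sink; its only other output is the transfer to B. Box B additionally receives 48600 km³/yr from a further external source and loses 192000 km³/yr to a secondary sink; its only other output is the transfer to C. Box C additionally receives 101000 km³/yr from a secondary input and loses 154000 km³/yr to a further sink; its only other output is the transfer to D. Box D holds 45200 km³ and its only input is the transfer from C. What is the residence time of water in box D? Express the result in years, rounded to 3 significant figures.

Box A: F(A→B) = (436000 + 52400) − 116000 = 372400 km³/yr.
Box B: F(B→C) = (372400 + 48600) − 192000 = 229000 km³/yr.
Box C: F(C→D) = (229000 + 101000) − 154000 = 176000 km³/yr.
Box D throughput = its input = 176000 km³/yr; τ = 45200 / 176000 = 0.2568 yr.

0.257 yr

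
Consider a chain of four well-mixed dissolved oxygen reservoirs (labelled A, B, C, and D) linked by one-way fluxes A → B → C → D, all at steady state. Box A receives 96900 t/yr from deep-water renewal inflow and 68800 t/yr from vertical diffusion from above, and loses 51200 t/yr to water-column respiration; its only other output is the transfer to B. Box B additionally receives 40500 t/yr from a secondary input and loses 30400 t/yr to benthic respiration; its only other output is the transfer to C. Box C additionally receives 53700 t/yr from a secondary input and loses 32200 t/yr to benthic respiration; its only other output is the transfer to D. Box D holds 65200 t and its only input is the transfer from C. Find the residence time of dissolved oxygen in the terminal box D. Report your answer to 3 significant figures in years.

Box A: F(A→B) = (96900 + 68800) − 51200 = 114500 t/yr.
Box B: F(B→C) = (114500 + 40500) − 30400 = 124600 t/yr.
Box C: F(C→D) = (124600 + 53700) − 32200 = 146100 t/yr.
Box D throughput = its input = 146100 t/yr; τ = 65200 / 146100 = 0.4463 yr.

0.446 yr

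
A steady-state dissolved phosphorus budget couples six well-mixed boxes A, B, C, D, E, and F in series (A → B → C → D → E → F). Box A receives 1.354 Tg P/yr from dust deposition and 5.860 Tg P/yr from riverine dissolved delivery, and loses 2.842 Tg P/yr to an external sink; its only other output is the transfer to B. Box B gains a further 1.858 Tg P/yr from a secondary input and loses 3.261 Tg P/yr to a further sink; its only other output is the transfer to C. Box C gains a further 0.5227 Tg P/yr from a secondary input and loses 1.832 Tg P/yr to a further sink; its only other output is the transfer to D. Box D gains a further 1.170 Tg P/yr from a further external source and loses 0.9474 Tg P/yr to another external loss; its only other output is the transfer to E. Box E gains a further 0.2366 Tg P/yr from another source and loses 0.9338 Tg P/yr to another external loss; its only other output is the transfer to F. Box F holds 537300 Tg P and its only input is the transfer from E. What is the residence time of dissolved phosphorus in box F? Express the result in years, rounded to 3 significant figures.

453000 yr

Box A: F(A→B) = (1.354 + 5.860) − 2.842 = 4.3720 Tg P/yr.
Box B: F(B→C) = (4.3720 + 1.858) − 3.261 = 2.9690 Tg P/yr.
Box C: F(C→D) = (2.9690 + 0.5227) − 1.832 = 1.6597 Tg P/yr.
Box D: F(D→E) = (1.6597 + 1.170) − 0.9474 = 1.8823 Tg P/yr.
Box E: F(E→F) = (1.8823 + 0.2366) − 0.9338 = 1.1851 Tg P/yr.
Box F throughput = its input = 1.1851 Tg P/yr; τ = 537300 / 1.1851 = 453400 yr.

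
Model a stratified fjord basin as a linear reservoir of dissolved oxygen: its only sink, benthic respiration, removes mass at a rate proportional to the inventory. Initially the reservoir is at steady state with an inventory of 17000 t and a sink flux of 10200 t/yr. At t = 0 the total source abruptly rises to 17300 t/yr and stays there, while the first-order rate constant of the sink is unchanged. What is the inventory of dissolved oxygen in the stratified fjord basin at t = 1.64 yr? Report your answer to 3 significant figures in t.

τ = M₀/F₀ = 17000/10200 = 1.667 yr; rate constant k = 1/τ.
New steady state M_∞ = F₁/k = F₁·τ = 17300 × 1.667 = 28833 t.
M(t) = M_∞ + (M₀ − M_∞)·e^(−t/τ); t/τ = 1.64/1.667 = 0.9840, so e^(−t/τ) = 0.3738.
M(t) = 28833 − 11830 × 0.3738 = 24410 t.

24400 t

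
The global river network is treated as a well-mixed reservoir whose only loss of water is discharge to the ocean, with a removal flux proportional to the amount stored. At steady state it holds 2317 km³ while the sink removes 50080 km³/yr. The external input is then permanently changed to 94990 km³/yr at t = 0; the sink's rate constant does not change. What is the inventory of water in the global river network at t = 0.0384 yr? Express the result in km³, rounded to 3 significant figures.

3490 km³

The sink rate constant is k = F₀/M₀ = 50080/2317 = 21.61 yr⁻¹.
Solving dM/dt = F₁ − kM with M(0) = M₀ gives M(t) = F₁/k + (M₀ − F₁/k)·e^(−kt).
F₁/k = 94990/21.61 = 4394.8 km³; kt = 21.61 × 0.0384 = 0.8300, e^(−kt) = 0.4361.
M(0.0384) = 4394.8 + (2317 − 4394.8) × 0.4361 = 4394.8 − 906.0 = 3488.8 km³.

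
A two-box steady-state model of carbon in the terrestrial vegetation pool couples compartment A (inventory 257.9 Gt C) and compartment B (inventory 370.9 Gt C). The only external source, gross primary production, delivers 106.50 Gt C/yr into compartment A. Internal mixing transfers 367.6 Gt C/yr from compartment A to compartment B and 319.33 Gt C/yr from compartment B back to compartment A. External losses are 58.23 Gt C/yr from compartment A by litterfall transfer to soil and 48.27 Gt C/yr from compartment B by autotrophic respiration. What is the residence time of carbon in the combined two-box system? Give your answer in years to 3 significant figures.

5.90 yr

Treat the two boxes together as one reservoir: the mixing fluxes between them are internal recycling, so τ = ΣM / Σ(external losses).
M_total = 257.9 + 370.9 = 628.80 Gt C.
ΣF_external_out = 58.23 + 48.27 = 106.50 Gt C/yr.
τ = M_total / ΣF_ext = 628.80 / 106.50 = 5.904 yr.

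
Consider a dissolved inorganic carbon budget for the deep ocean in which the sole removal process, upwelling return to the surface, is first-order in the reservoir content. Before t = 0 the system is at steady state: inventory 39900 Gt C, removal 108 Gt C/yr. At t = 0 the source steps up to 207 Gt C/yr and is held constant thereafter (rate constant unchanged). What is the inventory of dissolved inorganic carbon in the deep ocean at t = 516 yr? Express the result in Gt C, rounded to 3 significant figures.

τ = M₀/F₀ = 39900/108 = 369.4 yr; rate constant k = 1/τ.
New steady state M_∞ = F₁/k = F₁·τ = 207 × 369.4 = 76475 Gt C.
M(t) = M_∞ + (M₀ − M_∞)·e^(−t/τ); t/τ = 516/369.4 = 1.397, so e^(−t/τ) = 0.2474.
M(t) = 76475 − 36580 × 0.2474 = 67426 Gt C.

67400 Gt C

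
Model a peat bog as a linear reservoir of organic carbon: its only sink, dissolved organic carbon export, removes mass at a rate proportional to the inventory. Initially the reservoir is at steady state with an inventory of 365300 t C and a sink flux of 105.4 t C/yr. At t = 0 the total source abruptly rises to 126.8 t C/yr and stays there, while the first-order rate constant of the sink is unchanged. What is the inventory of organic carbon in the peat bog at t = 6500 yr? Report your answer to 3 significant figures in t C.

428000 t C

τ = M₀/F₀ = 365300/105.4 = 3466 yr; rate constant k = 1/τ.
New steady state M_∞ = F₁/k = F₁·τ = 126.8 × 3466 = 439470 t C.
M(t) = M_∞ + (M₀ − M_∞)·e^(−t/τ); t/τ = 6500/3466 = 1.875, so e^(−t/τ) = 0.1533.
M(t) = 439470 − 74170 × 0.1533 = 428100 t C.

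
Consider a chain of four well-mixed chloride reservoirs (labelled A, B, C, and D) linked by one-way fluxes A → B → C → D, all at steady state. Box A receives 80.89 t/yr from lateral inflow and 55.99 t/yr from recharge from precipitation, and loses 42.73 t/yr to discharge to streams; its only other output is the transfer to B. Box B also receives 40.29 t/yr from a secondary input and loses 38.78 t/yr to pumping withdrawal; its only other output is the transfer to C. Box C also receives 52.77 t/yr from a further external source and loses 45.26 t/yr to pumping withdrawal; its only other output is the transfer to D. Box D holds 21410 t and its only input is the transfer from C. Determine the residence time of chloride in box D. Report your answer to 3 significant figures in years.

Box A: F(A→B) = (80.89 + 55.99) − 42.73 = 94.150 t/yr.
Box B: F(B→C) = (94.150 + 40.29) − 38.78 = 95.660 t/yr.
Box C: F(C→D) = (95.660 + 52.77) − 45.26 = 103.17 t/yr.
Box D throughput = its input = 103.17 t/yr; τ = 21410 / 103.17 = 207.5 yr.

208 yr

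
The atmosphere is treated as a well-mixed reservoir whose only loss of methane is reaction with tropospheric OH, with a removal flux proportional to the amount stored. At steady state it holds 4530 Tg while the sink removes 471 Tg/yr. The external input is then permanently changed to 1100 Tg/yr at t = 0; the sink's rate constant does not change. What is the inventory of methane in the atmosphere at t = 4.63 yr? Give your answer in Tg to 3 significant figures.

τ = M₀/F₀ = 4530/471 = 9.618 yr; rate constant k = 1/τ.
New steady state M_∞ = F₁/k = F₁·τ = 1100 × 9.618 = 10580 Tg.
M(t) = M_∞ + (M₀ − M_∞)·e^(−t/τ); t/τ = 4.63/9.618 = 0.4814, so e^(−t/τ) = 0.6179.
M(t) = 10580 − 6050 × 0.6179 = 6841.4 Tg.

6840 Tg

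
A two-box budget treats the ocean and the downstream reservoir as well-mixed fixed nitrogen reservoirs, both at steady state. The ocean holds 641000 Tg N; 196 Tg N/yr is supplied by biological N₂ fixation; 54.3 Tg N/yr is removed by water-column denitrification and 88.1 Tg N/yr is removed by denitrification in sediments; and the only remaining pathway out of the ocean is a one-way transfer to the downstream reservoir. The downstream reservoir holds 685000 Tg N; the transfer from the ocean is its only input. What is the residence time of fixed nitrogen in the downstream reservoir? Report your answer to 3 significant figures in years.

Balance the ocean: ΣF_in = 196.00 Tg N/yr.
Transfer to the downstream reservoir = ΣF_in − (54.3 + 88.1) = 53.600 Tg N/yr.
At steady state the output of the downstream reservoir equals its input, 53.600 Tg N/yr.
τ = M / F = 685000 / 53.600 = 12780 yr.

12800 yr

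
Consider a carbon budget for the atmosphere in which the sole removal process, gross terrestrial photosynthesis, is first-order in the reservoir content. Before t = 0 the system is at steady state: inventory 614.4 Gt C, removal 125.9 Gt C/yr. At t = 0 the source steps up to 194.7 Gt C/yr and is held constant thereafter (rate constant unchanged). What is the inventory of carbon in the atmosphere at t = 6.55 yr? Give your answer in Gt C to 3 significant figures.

τ = M₀/F₀ = 614.4/125.9 = 4.880 yr; rate constant k = 1/τ.
New steady state M_∞ = F₁/k = F₁·τ = 194.7 × 4.880 = 950.15 Gt C.
M(t) = M_∞ + (M₀ − M_∞)·e^(−t/τ); t/τ = 6.55/4.880 = 1.342, so e^(−t/τ) = 0.2613.
M(t) = 950.15 − 335.7 × 0.2613 = 862.43 Gt C.

862 Gt C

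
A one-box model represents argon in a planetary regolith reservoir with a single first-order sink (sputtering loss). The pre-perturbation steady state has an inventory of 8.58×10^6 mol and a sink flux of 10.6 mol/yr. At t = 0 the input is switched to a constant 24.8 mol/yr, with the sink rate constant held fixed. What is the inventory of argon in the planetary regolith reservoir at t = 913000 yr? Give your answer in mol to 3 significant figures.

Residence time τ = M₀/F₀ = 809400 yr. The eventual steady state is M_∞ = M₀·(F₁/F₀) = 8.58×10^6 × 24.8/10.6 = 2.0074×10^7 mol.
The anomaly ΔM(t) = M(t) − M_∞ decays as ΔM₀·e^(−t/τ) with ΔM₀ = 8.58×10^6 − 2.0074×10^7 = −1.149×10^7 mol.
At t = 913000 yr, e^(−t/τ) = e^(−1.128) = 0.3237, so ΔM = −3.721×10^6 mol and M = 2.0074×10^7 − 3.721×10^6 = 1.6353×10^7 mol.

1.64×10^7 mol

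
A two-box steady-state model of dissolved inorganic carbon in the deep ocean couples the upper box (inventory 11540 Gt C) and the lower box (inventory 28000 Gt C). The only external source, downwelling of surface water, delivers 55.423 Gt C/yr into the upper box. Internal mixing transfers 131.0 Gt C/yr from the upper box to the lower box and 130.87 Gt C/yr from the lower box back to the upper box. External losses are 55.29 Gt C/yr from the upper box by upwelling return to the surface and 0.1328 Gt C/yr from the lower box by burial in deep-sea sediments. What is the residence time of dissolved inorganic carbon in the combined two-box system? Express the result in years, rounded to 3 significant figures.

713 yr

Residence time in the combined system uses the total inventory and the total *external* removal — internal exchanges between the two boxes cancel.
M_total = 11540 + 28000 = 39540 Gt C.
ΣF_external_out = 55.29 + 0.1328 = 55.423 Gt C/yr.
τ = M_total / ΣF_ext = 39540 / 55.423 = 713.4 yr.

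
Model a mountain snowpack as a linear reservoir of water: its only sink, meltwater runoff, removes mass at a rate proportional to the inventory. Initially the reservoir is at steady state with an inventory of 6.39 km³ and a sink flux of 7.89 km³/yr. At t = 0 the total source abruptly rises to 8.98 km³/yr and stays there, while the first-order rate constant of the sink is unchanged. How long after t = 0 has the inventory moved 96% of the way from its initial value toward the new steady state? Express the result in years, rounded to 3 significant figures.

τ = M₀/F₀ = 6.39/7.89 = 0.8099 yr.
The remaining gap fraction is e^(−t/τ); 96% covered ⇒ e^(−t/τ) = 0.0400.
t = −τ ln(0.0400) = 0.8099 × 3.219 = 2.607 yr.

2.61 yr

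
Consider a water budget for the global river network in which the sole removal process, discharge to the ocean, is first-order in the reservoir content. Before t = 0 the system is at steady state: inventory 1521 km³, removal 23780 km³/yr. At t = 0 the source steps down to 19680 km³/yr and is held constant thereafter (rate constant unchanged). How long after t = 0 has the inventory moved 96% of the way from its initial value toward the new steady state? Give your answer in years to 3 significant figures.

τ = M₀/F₀ = 1521/23780 = 0.06396 yr.
The remaining gap fraction is e^(−t/τ); 96% covered ⇒ e^(−t/τ) = 0.0400.
t = −τ ln(0.0400) = 0.06396 × 3.219 = 0.2059 yr.

0.206 yr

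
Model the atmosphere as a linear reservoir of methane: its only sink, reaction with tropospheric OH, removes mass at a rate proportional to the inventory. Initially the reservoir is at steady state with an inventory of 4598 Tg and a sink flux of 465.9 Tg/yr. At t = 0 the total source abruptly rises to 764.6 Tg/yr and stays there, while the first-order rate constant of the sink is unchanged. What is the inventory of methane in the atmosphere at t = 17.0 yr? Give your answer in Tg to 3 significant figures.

7020 Tg

Residence time τ = M₀/F₀ = 9.869 yr. The eventual steady state is M_∞ = M₀·(F₁/F₀) = 4598 × 764.6/465.9 = 7545.9 Tg.
The anomaly ΔM(t) = M(t) − M_∞ decays as ΔM₀·e^(−t/τ) with ΔM₀ = 4598 − 7545.9 = −2948 Tg.
At t = 17.0 yr, e^(−t/τ) = e^(−1.723) = 0.1786, so ΔM = −526.5 Tg and M = 7545.9 − 526.5 = 7019.4 Tg.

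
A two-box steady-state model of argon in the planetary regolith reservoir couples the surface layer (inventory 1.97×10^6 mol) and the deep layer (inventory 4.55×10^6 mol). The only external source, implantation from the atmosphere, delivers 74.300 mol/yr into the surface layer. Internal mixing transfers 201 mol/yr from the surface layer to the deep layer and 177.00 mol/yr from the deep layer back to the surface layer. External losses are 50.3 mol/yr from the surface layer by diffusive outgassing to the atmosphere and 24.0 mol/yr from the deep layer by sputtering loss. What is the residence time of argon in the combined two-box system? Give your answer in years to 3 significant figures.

Treat the two boxes together as one reservoir: the mixing fluxes between them are internal recycling, so τ = ΣM / Σ(external losses).
M_total = 1.97×10^6 + 4.55×10^6 = 6.5200×10^6 mol.
ΣF_external_out = 50.3 + 24.0 = 74.300 mol/yr.
τ = M_total / ΣF_ext = 6.5200×10^6 / 74.300 = 87750 yr.

87800 yr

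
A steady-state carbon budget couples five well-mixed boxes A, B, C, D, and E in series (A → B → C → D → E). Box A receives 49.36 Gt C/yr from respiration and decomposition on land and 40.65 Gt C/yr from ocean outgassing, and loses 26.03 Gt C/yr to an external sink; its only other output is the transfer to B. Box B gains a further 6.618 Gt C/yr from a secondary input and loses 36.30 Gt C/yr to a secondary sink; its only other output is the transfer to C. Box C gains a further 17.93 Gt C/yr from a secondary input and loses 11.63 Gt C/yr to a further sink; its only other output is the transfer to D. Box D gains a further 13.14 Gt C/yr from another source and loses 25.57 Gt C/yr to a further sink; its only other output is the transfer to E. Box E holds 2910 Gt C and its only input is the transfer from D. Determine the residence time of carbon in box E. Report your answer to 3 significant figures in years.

103 yr

Box A: F(A→B) = (49.36 + 40.65) − 26.03 = 63.980 Gt C/yr.
Box B: F(B→C) = (63.980 + 6.618) − 36.30 = 34.298 Gt C/yr.
Box C: F(C→D) = (34.298 + 17.93) − 11.63 = 40.598 Gt C/yr.
Box D: F(D→E) = (40.598 + 13.14) − 25.57 = 28.168 Gt C/yr.
Box E throughput = its input = 28.168 Gt C/yr; τ = 2910 / 28.168 = 103.3 yr.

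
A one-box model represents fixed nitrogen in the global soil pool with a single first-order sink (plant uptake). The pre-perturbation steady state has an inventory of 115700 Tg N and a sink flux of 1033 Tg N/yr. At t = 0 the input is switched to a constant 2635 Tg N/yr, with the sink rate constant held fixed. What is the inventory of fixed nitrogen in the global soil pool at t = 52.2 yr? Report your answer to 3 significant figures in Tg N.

The sink rate constant is k = F₀/M₀ = 1033/115700 = 0.008928 yr⁻¹.
Solving dM/dt = F₁ − kM with M(0) = M₀ gives M(t) = F₁/k + (M₀ − F₁/k)·e^(−kt).
F₁/k = 2635/0.008928 = 295130 Tg N; kt = 0.008928 × 52.2 = 0.4661, e^(−kt) = 0.6275.
M(52.2) = 295130 + (115700 − 295130) × 0.6275 = 295130 − 112600 = 182540 Tg N.

183000 Tg N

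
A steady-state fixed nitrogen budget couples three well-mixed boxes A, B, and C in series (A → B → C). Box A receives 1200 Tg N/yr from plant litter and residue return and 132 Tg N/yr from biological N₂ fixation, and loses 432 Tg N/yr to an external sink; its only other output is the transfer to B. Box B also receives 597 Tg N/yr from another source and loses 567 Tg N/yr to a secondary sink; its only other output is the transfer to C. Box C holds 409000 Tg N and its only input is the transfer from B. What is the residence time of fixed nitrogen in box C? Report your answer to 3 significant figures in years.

Box A: F(A→B) = (1200 + 132) − 432 = 900.00 Tg N/yr.
Box B: F(B→C) = (900.00 + 597) − 567 = 930.00 Tg N/yr.
Box C throughput = its input = 930.00 Tg N/yr; τ = 409000 / 930.00 = 439.8 yr.

440 yr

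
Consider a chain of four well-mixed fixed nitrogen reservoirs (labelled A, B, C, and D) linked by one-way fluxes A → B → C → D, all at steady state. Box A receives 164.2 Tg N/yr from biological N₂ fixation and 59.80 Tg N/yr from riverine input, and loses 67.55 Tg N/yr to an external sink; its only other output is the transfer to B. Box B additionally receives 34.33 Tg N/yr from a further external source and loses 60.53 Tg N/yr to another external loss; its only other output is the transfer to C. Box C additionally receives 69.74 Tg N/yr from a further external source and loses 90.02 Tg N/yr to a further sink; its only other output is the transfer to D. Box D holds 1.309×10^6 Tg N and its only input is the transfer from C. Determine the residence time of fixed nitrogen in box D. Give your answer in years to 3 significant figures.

Box A: F(A→B) = (164.2 + 59.80) − 67.55 = 156.45 Tg N/yr.
Box B: F(B→C) = (156.45 + 34.33) − 60.53 = 130.25 Tg N/yr.
Box C: F(C→D) = (130.25 + 69.74) − 90.02 = 109.97 Tg N/yr.
Box D throughput = its input = 109.97 Tg N/yr; τ = 1.309×10^6 / 109.97 = 11900 yr.

11900 yr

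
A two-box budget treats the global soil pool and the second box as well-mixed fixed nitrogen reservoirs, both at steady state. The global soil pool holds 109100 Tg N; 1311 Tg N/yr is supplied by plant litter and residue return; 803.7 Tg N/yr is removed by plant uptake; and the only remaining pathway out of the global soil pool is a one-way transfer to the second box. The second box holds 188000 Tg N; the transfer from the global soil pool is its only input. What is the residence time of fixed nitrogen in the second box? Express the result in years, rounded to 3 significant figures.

Balance the global soil pool: ΣF_in = 1311.0 Tg N/yr.
Transfer to the second box = ΣF_in − (803.7) = 507.30 Tg N/yr.
At steady state the output of the second box equals its input, 507.30 Tg N/yr.
τ = M / F = 188000 / 507.30 = 370.6 yr.

371 yr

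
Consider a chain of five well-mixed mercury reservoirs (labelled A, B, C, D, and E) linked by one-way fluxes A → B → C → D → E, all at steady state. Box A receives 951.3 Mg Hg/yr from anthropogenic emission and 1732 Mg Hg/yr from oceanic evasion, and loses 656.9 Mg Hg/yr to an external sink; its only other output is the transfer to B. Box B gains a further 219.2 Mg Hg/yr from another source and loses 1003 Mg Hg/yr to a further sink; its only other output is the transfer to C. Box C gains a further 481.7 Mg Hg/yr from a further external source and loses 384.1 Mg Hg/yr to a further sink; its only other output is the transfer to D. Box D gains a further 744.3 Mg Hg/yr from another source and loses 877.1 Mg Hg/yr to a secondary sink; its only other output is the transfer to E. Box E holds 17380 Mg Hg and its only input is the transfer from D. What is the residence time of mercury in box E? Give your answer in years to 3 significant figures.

Box A: F(A→B) = (951.3 + 1732) − 656.9 = 2026.4 Mg Hg/yr.
Box B: F(B→C) = (2026.4 + 219.2) − 1003 = 1242.6 Mg Hg/yr.
Box C: F(C→D) = (1242.6 + 481.7) − 384.1 = 1340.2 Mg Hg/yr.
Box D: F(D→E) = (1340.2 + 744.3) − 877.1 = 1207.4 Mg Hg/yr.
Box E throughput = its input = 1207.4 Mg Hg/yr; τ = 17380 / 1207.4 = 14.39 yr.

14.4 yr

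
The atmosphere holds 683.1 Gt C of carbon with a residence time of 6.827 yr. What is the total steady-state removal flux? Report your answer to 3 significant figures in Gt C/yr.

100 Gt C/yr

F = M / τ = 683.1 / 6.827 = 100.1 Gt C/yr.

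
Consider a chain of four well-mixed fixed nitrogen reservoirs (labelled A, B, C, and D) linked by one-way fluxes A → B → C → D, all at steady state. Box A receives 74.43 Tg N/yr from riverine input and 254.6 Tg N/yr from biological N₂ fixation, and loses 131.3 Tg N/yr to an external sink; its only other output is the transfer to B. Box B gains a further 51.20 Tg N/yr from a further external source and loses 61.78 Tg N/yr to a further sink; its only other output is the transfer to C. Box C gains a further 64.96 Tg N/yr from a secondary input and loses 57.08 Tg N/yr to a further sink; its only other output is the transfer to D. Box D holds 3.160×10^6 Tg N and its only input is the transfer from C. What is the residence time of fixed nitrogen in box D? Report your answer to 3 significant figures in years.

16200 yr

Box A: F(A→B) = (74.43 + 254.6) − 131.3 = 197.73 Tg N/yr.
Box B: F(B→C) = (197.73 + 51.20) − 61.78 = 187.15 Tg N/yr.
Box C: F(C→D) = (187.15 + 64.96) − 57.08 = 195.03 Tg N/yr.
Box D throughput = its input = 195.03 Tg N/yr; τ = 3.160×10^6 / 195.03 = 16200 yr.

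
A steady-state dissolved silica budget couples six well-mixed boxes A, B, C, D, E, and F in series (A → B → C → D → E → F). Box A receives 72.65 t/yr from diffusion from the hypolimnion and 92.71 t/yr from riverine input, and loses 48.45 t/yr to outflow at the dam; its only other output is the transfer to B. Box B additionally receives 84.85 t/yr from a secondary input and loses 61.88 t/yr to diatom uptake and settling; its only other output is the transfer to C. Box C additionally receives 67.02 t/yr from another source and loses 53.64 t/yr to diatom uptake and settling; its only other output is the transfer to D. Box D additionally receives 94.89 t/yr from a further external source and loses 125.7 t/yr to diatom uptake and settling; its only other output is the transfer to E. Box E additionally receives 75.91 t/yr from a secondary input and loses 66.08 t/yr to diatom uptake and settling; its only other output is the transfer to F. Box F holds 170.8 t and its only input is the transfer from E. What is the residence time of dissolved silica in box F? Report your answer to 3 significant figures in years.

1.29 yr

Box A: F(A→B) = (72.65 + 92.71) − 48.45 = 116.91 t/yr.
Box B: F(B→C) = (116.91 + 84.85) − 61.88 = 139.88 t/yr.
Box C: F(C→D) = (139.88 + 67.02) − 53.64 = 153.26 t/yr.
Box D: F(D→E) = (153.26 + 94.89) − 125.7 = 122.45 t/yr.
Box E: F(E→F) = (122.45 + 75.91) − 66.08 = 132.28 t/yr.
Box F throughput = its input = 132.28 t/yr; τ = 170.8 / 132.28 = 1.291 yr.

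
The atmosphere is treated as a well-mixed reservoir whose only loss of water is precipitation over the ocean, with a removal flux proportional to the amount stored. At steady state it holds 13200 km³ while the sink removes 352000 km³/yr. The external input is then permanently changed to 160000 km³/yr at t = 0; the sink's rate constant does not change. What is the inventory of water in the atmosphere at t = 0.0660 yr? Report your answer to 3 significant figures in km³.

τ = M₀/F₀ = 13200/352000 = 0.03750 yr; rate constant k = 1/τ.
New steady state M_∞ = F₁/k = F₁·τ = 160000 × 0.03750 = 6000.0 km³.
M(t) = M_∞ + (M₀ − M_∞)·e^(−t/τ); t/τ = 0.0660/0.03750 = 1.760, so e^(−t/τ) = 0.1720.
M(t) = 6000.0 + 7200 × 0.1720 = 7238.7 km³.

7240 km³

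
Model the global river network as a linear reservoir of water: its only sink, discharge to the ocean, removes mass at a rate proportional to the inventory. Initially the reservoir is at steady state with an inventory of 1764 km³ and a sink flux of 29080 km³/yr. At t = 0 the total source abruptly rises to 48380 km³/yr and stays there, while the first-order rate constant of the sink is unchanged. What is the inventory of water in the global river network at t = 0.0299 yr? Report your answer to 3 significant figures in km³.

Residence time τ = M₀/F₀ = 0.06066 yr. The eventual steady state is M_∞ = M₀·(F₁/F₀) = 1764 × 48380/29080 = 2934.7 km³.
The anomaly ΔM(t) = M(t) − M_∞ decays as ΔM₀·e^(−t/τ) with ΔM₀ = 1764 − 2934.7 = −1171 km³.
At t = 0.0299 yr, e^(−t/τ) = e^(−0.4929) = 0.6108, so ΔM = −715.1 km³ and M = 2934.7 − 715.1 = 2219.6 km³.

2220 km³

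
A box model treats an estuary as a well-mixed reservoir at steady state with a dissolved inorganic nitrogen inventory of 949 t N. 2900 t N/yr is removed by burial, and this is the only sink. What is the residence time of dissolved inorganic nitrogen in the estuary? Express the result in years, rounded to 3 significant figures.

τ = M / F = 949 / 2900 = 0.3272 yr.

0.327 yr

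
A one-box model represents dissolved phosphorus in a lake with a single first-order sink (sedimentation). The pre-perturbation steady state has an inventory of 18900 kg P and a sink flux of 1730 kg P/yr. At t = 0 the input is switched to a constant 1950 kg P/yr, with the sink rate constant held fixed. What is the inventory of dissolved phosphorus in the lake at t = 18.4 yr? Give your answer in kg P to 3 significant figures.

Residence time τ = M₀/F₀ = 10.92 yr. The eventual steady state is M_∞ = M₀·(F₁/F₀) = 18900 × 1950/1730 = 21303 kg P.
The anomaly ΔM(t) = M(t) − M_∞ decays as ΔM₀·e^(−t/τ) with ΔM₀ = 18900 − 21303 = −2403 kg P.
At t = 18.4 yr, e^(−t/τ) = e^(−1.684) = 0.1856, so ΔM = −446.1 kg P and M = 21303 − 446.1 = 20857 kg P.

20900 kg P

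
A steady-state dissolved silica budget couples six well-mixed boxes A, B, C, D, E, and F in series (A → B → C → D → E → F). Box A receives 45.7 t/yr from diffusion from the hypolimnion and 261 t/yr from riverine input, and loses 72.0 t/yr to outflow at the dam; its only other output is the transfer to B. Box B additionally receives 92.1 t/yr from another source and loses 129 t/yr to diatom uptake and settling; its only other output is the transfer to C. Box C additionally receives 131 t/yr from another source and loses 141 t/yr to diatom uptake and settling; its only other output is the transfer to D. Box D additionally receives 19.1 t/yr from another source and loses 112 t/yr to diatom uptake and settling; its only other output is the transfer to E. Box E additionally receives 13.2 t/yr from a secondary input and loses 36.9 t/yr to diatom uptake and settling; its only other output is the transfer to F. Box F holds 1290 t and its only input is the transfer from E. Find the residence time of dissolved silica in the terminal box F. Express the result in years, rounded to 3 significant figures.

Box A: F(A→B) = (45.7 + 261) − 72.0 = 234.70 t/yr.
Box B: F(B→C) = (234.70 + 92.1) − 129 = 197.80 t/yr.
Box C: F(C→D) = (197.80 + 131) − 141 = 187.80 t/yr.
Box D: F(D→E) = (187.80 + 19.1) − 112 = 94.900 t/yr.
Box E: F(E→F) = (94.900 + 13.2) − 36.9 = 71.200 t/yr.
Box F throughput = its input = 71.200 t/yr; τ = 1290 / 71.200 = 18.12 yr.

18.1 yr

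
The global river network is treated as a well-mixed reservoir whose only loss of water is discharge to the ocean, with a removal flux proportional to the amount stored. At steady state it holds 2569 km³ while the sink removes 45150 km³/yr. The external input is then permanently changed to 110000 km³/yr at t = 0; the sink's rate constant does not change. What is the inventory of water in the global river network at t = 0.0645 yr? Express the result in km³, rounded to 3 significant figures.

The sink rate constant is k = F₀/M₀ = 45150/2569 = 17.57 yr⁻¹.
Solving dM/dt = F₁ − kM with M(0) = M₀ gives M(t) = F₁/k + (M₀ − F₁/k)·e^(−kt).
F₁/k = 110000/17.57 = 6258.9 km³; kt = 17.57 × 0.0645 = 1.134, e^(−kt) = 0.3219.
M(0.0645) = 6258.9 + (2569 − 6258.9) × 0.3219 = 6258.9 − 1188 = 5071.2 km³.

5070 km³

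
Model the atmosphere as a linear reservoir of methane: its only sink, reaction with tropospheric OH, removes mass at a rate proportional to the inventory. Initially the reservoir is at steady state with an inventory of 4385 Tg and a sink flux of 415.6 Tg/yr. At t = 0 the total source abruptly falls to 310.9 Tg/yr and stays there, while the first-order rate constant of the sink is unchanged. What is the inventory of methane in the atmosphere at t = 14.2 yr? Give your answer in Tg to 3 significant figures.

3570 Tg

τ = M₀/F₀ = 4385/415.6 = 10.55 yr; rate constant k = 1/τ.
New steady state M_∞ = F₁/k = F₁·τ = 310.9 × 10.55 = 3280.3 Tg.
M(t) = M_∞ + (M₀ − M_∞)·e^(−t/τ); t/τ = 14.2/10.55 = 1.346, so e^(−t/τ) = 0.2603.
M(t) = 3280.3 + 1105 × 0.2603 = 3567.9 Tg.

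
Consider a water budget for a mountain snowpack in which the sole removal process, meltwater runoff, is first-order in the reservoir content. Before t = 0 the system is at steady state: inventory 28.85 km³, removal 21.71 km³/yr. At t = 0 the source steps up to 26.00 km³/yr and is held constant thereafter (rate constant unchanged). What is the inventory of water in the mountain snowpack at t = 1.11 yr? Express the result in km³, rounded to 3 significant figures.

Residence time τ = M₀/F₀ = 1.329 yr. The eventual steady state is M_∞ = M₀·(F₁/F₀) = 28.85 × 26.00/21.71 = 34.551 km³.
The anomaly ΔM(t) = M(t) − M_∞ decays as ΔM₀·e^(−t/τ) with ΔM₀ = 28.85 − 34.551 = −5.701 km³.
At t = 1.11 yr, e^(−t/τ) = e^(−0.8353) = 0.4337, so ΔM = −2.473 km³ and M = 34.551 − 2.473 = 32.078 km³.

32.1 km³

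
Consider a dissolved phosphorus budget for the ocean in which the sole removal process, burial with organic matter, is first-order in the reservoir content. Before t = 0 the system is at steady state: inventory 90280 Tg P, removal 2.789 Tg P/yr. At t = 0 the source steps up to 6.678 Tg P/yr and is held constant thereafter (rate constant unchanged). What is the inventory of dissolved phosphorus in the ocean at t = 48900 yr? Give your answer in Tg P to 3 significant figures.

188000 Tg P

The sink rate constant is k = F₀/M₀ = 2.789/90280 = 3.089×10^-5 yr⁻¹.
Solving dM/dt = F₁ − kM with M(0) = M₀ gives M(t) = F₁/k + (M₀ − F₁/k)·e^(−kt).
F₁/k = 6.678/3.089×10^-5 = 216170 Tg P; kt = 3.089×10^-5 × 48900 = 1.511, e^(−kt) = 0.2208.
M(48900) = 216170 + (90280 − 216170) × 0.2208 = 216170 − 27790 = 188380 Tg P.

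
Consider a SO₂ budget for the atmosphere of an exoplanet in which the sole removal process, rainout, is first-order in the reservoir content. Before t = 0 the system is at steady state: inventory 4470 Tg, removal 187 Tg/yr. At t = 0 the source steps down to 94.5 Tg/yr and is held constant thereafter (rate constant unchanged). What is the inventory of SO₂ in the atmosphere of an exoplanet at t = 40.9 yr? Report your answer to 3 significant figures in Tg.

2660 Tg

τ = M₀/F₀ = 4470/187 = 23.90 yr; rate constant k = 1/τ.
New steady state M_∞ = F₁/k = F₁·τ = 94.5 × 23.90 = 2258.9 Tg.
M(t) = M_∞ + (M₀ − M_∞)·e^(−t/τ); t/τ = 40.9/23.90 = 1.711, so e^(−t/τ) = 0.1807.
M(t) = 2258.9 + 2211 × 0.1807 = 2658.4 Tg.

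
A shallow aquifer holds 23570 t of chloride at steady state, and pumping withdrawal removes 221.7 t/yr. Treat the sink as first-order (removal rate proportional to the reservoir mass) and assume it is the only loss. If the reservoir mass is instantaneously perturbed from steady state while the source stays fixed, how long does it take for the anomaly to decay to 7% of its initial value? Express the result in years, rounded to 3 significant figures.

283 yr

For a linear reservoir the anomaly decays as exp(−t/τ) with τ = M/F = 23570/221.7 = 106.3 yr.
exp(−t/τ) = 0.07 ⇒ t = −τ ln(0.07) = 106.3 × 2.659 = 282.7 yr.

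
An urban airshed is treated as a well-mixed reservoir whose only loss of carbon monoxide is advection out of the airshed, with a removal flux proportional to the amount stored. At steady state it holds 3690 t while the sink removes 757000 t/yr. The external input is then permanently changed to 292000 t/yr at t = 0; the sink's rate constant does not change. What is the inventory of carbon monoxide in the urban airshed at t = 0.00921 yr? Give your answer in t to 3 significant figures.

1770 t

Residence time τ = M₀/F₀ = 0.004875 yr. The eventual steady state is M_∞ = M₀·(F₁/F₀) = 3690 × 292000/757000 = 1423.4 t.
The anomaly ΔM(t) = M(t) − M_∞ decays as ΔM₀·e^(−t/τ) with ΔM₀ = 3690 − 1423.4 = 2267 t.
At t = 0.00921 yr, e^(−t/τ) = e^(−1.889) = 0.1512, so ΔM = 342.6 t and M = 1423.4 + 342.6 = 1766.0 t.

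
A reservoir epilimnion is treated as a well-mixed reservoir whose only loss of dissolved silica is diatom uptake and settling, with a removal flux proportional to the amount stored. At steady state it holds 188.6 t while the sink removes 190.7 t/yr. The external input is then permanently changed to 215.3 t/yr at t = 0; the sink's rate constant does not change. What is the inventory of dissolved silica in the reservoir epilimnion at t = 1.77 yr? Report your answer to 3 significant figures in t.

209 t

τ = M₀/F₀ = 188.6/190.7 = 0.9890 yr; rate constant k = 1/τ.
New steady state M_∞ = F₁/k = F₁·τ = 215.3 × 0.9890 = 212.93 t.
M(t) = M_∞ + (M₀ − M_∞)·e^(−t/τ); t/τ = 1.77/0.9890 = 1.790, so e^(−t/τ) = 0.1670.
M(t) = 212.93 − 24.33 × 0.1670 = 208.87 t.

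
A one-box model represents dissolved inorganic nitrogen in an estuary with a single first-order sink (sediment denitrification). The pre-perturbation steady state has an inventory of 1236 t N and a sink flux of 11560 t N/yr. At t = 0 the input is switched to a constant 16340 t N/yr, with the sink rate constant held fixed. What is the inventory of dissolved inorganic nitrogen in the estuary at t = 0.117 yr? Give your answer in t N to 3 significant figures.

1580 t N

τ = M₀/F₀ = 1236/11560 = 0.1069 yr; rate constant k = 1/τ.
New steady state M_∞ = F₁/k = F₁·τ = 16340 × 0.1069 = 1747.1 t N.
M(t) = M_∞ + (M₀ − M_∞)·e^(−t/τ); t/τ = 0.117/0.1069 = 1.094, so e^(−t/τ) = 0.3348.
M(t) = 1747.1 − 511.1 × 0.3348 = 1576.0 t N.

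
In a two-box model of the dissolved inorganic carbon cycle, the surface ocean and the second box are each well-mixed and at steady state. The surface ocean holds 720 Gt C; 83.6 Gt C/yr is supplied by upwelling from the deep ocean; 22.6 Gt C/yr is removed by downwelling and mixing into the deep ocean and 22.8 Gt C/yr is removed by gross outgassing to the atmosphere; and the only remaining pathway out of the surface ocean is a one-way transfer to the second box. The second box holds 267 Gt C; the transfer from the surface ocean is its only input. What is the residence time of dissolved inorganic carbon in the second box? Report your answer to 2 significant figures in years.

7.0 yr

Balance the surface ocean: ΣF_in = 83.600 Gt C/yr.
Transfer to the second box = ΣF_in − (22.6 + 22.8) = 38.200 Gt C/yr.
At steady state the output of the second box equals its input, 38.200 Gt C/yr.
τ = M / F = 267 / 38.200 = 6.990 yr.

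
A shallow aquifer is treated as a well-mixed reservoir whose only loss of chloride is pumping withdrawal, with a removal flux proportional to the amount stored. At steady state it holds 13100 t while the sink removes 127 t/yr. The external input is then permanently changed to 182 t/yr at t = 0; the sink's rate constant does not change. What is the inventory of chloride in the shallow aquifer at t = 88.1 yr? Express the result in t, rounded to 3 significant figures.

16400 t

Residence time τ = M₀/F₀ = 103.1 yr. The eventual steady state is M_∞ = M₀·(F₁/F₀) = 13100 × 182/127 = 18773 t.
The anomaly ΔM(t) = M(t) − M_∞ decays as ΔM₀·e^(−t/τ) with ΔM₀ = 13100 − 18773 = −5673 t.
At t = 88.1 yr, e^(−t/τ) = e^(−0.8541) = 0.4257, so ΔM = −2415 t and M = 18773 − 2415 = 16358 t.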